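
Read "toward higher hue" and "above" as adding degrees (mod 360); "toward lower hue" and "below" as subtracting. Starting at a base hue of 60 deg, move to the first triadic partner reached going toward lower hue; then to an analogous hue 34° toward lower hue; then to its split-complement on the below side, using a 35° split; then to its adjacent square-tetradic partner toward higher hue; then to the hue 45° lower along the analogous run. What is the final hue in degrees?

−120° (triadic ↓): 60 − 120 = -60 → -60 + 360 = 300°
−34° (analog 34° ↓): 300 − 34 = 266°
+145° (split-comp 35° ↓): 266 + 145 = 411 → 411 − 360 = 51°
+90° (square ↑): 51 + 90 = 141°
−45° (analog 45° ↓): 141 − 45 = 96°

96°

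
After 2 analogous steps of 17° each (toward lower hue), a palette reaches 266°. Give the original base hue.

2 steps of 17° (toward lower hue) give a net shift of −34°.
Start = end − shift: 266 + 34 = 300°

300°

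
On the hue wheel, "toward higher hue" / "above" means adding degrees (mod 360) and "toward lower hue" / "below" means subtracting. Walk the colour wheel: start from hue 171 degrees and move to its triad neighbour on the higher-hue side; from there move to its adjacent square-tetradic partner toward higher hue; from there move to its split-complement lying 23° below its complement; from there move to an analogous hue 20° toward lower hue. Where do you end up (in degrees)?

+120° (triadic ↑): 171 + 120 = 291°
+90° (square ↑): 291 + 90 = 381 → 381 − 360 = 21°
+157° (split-comp 23° ↓): 21 + 157 = 178°
−20° (analog 20° ↓): 178 − 20 = 158°

158°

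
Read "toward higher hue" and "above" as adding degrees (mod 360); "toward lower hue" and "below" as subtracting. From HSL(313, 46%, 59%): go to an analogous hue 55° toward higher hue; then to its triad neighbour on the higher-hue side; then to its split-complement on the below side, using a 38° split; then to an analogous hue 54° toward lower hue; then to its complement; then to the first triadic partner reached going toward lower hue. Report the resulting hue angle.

+55° (analog 55° ↑): 313 + 55 = 368 → 368 − 360 = 8°
+120° (triadic ↑): 8 + 120 = 128°
+142° (split-comp 38° ↓): 128 + 142 = 270°
−54° (analog 54° ↓): 270 − 54 = 216°
+180° (complement): 216 + 180 = 396 → 396 − 360 = 36°
−120° (triadic ↓): 36 − 120 = -84 → -84 + 360 = 276°

276°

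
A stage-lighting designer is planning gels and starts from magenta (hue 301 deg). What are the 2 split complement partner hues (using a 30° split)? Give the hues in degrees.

Split-complementary hues sit 30° either side of the complement.
Complement of 301 deg: 301 + 180 = 481 → 481 − 360 = 121°
121 − 30 = 91°
121 + 30 = 151°

91° and 151°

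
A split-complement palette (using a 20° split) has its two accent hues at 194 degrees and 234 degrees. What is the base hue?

34°

The accents sit 20° either side of the complement, so the complement is their short-arc midpoint on the wheel.
Short-arc midpoint of 194° and 234°: 214°.
Base is 180° from the complement: 214 − 180 = 34°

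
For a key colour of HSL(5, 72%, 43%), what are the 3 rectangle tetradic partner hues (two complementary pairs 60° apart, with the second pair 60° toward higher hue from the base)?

65°, 185°, and 245°

A rectangular tetradic uses two complementary pairs 60° apart: offsets 0°, 60°, 180°, 240°.
5 + 60 = 65°
5 + 180 = 185°
5 + 240 = 245°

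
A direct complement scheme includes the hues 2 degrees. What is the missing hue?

182°

The complement sits 180° across the wheel.
The full set through 2° is {2°, 182°}.
Given {2°}, the missing hue is 182°.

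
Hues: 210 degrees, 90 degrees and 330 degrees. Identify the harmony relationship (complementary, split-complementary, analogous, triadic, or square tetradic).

Sort the hues: 90°, 210°, 330°.
Successive gaps around the wheel: 120°, 120°, 120°.
Three hues equally spaced 120° apart form a triad.

triadic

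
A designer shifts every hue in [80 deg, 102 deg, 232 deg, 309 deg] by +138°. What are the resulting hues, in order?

80 + 138 = 218°
102 + 138 = 240°
232 + 138 = 370 → 370 − 360 = 10°
309 + 138 = 447 → 447 − 360 = 87°

218°, 240°, 10°, 87°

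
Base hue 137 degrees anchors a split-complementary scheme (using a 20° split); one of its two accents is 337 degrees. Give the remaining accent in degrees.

297°

Split-complementary hues sit 20° either side of the complement.
Complement of the base 137°: 137 + 180 = 317°
The given accent 337° is 20° one side of 317°; the other accent sits 20° the other side: 317 − 20 = 297°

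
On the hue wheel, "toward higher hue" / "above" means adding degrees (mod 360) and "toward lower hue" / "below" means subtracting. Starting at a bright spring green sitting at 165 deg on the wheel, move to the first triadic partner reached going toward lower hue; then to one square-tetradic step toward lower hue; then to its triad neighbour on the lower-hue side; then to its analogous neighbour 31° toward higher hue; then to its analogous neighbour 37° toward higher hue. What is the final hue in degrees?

263°

triadic ↓ −120°: 165 − 120 = 45°
square ↓ −90°: 45 − 90 = -45 → -45 + 360 = 315°
triadic ↓ −120°: 315 − 120 = 195°
analog 31° ↑ +31°: 195 + 31 = 226°
analog 37° ↑ +37°: 226 + 37 = 263°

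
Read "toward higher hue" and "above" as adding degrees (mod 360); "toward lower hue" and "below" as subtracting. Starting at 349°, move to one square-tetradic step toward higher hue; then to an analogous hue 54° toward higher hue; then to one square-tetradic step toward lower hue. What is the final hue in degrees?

+90° (square ↑): 349 + 90 = 439 → 439 − 360 = 79°
+54° (analog 54° ↑): 79 + 54 = 133°
−90° (square ↓): 133 − 90 = 43°

43°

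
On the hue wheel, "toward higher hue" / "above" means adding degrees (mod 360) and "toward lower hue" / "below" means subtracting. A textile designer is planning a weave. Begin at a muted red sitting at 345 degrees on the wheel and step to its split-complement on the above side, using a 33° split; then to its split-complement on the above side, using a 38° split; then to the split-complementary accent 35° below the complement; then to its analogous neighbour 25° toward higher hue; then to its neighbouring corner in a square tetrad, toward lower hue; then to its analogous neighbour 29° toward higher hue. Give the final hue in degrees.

165°

345 + 213 = 558 → 558 − 360 = 198°   (split-comp 33° ↑)
198 + 218 = 416 → 416 − 360 = 56°   (split-comp 38° ↑)
56 + 145 = 201°   (split-comp 35° ↓)
201 + 25 = 226°   (analog 25° ↑)
226 − 90 = 136°   (square ↓)
136 + 29 = 165°   (analog 29° ↑)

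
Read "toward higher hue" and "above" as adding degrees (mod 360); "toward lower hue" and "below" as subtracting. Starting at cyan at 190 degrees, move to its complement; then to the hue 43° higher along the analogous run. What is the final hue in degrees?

+180° (complement): 190 + 180 = 370 → 370 − 360 = 10°
+43° (analog 43° ↑): 10 + 43 = 53°

53°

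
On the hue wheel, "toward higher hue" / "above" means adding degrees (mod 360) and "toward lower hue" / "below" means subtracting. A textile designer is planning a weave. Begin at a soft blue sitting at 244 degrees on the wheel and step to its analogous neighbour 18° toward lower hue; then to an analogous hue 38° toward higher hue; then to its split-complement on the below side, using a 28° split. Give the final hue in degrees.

analog 18° ↓ −18°: 244 − 18 = 226°
analog 38° ↑ +38°: 226 + 38 = 264°
split-comp 28° ↓ +152°: 264 + 152 = 416 → 416 − 360 = 56°

56°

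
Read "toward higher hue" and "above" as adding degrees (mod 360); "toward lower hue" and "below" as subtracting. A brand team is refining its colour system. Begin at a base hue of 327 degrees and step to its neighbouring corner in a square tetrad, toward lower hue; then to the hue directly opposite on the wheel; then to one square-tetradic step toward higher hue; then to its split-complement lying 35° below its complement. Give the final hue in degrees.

292°

−90° (square ↓): 327 − 90 = 237°
+180° (complement): 237 + 180 = 417 → 417 − 360 = 57°
+90° (square ↑): 57 + 90 = 147°
+145° (split-comp 35° ↓): 147 + 145 = 292°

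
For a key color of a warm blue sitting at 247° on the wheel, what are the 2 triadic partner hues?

A triad places three hues 120° apart.
247 + 120 = 367 → 367 − 360 = 7°
247 + 240 = 487 → 487 − 360 = 127°

7° and 127°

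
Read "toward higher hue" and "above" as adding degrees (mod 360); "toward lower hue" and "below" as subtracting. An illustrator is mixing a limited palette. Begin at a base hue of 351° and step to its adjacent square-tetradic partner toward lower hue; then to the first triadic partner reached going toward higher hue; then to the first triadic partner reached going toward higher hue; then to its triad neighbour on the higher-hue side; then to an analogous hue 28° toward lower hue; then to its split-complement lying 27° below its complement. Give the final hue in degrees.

−90° (square ↓): 351 − 90 = 261°
+120° (triadic ↑): 261 + 120 = 381 → 381 − 360 = 21°
+120° (triadic ↑): 21 + 120 = 141°
+120° (triadic ↑): 141 + 120 = 261°
−28° (analog 28° ↓): 261 − 28 = 233°
+153° (split-comp 27° ↓): 233 + 153 = 386 → 386 − 360 = 26°

26°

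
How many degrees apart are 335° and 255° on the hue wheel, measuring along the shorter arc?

|335 − 255| = 80.
80 ≤ 180, so the shorter arc is 80°.

80°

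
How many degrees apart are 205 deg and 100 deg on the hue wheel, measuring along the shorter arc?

105°

|205 − 100| = 105.
105 ≤ 180, so the shorter arc is 105°.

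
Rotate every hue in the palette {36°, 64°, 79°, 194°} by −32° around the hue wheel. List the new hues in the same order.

36 − 32 = 4°
64 − 32 = 32°
79 − 32 = 47°
194 − 32 = 162°

4°, 32°, 47°, 162°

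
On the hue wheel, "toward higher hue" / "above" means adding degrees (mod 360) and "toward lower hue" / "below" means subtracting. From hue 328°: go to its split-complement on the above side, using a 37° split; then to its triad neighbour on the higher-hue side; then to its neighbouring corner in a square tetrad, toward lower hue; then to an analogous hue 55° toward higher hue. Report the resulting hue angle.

+217° (split-comp 37° ↑): 328 + 217 = 545 → 545 − 360 = 185°
+120° (triadic ↑): 185 + 120 = 305°
−90° (square ↓): 305 − 90 = 215°
+55° (analog 55° ↑): 215 + 55 = 270°

270°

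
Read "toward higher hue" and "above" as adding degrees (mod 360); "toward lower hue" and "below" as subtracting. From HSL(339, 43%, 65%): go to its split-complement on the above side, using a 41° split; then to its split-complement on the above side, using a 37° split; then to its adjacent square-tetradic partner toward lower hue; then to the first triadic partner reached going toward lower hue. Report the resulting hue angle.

207°

339 + 221 = 560 → 560 − 360 = 200°   (split-comp 41° ↑)
200 + 217 = 417 → 417 − 360 = 57°   (split-comp 37° ↑)
57 − 90 = -33 → -33 + 360 = 327°   (square ↓)
327 − 120 = 207°   (triadic ↓)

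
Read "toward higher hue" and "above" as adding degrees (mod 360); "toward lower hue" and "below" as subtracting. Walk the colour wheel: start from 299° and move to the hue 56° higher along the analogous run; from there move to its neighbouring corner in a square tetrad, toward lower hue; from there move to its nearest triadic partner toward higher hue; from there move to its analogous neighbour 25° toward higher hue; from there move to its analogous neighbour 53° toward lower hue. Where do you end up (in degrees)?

analog 56° ↑ +56°: 299 + 56 = 355°
square ↓ −90°: 355 − 90 = 265°
triadic ↑ +120°: 265 + 120 = 385 → 385 − 360 = 25°
analog 25° ↑ +25°: 25 + 25 = 50°
analog 53° ↓ −53°: 50 − 53 = -3 → -3 + 360 = 357°

357°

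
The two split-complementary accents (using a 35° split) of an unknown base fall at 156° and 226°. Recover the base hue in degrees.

11°

The accents sit 35° either side of the complement, so the complement is their short-arc midpoint on the wheel.
Short-arc midpoint of 156° and 226°: 191°.
Base is 180° from the complement: 191 − 180 = 11°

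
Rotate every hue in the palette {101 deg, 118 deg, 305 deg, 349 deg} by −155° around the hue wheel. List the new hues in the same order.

306°, 323°, 150°, 194°

101 − 155 = -54 → -54 + 360 = 306°
118 − 155 = -37 → -37 + 360 = 323°
305 − 155 = 150°
349 − 155 = 194°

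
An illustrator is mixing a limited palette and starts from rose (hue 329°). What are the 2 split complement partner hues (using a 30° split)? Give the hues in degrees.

119° and 179°

Split-complementary hues sit 30° either side of the complement.
Complement of 329°: 329 + 180 = 509 → 509 − 360 = 149°
149 − 30 = 119°
149 + 30 = 179°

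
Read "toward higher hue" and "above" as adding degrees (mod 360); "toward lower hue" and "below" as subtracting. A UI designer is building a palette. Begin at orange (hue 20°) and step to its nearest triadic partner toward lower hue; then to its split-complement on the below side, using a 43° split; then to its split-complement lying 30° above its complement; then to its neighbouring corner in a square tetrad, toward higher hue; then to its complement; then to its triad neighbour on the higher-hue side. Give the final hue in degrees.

triadic ↓ −120°: 20 − 120 = -100 → -100 + 360 = 260°
split-comp 43° ↓ +137°: 260 + 137 = 397 → 397 − 360 = 37°
split-comp 30° ↑ +210°: 37 + 210 = 247°
square ↑ +90°: 247 + 90 = 337°
complement +180°: 337 + 180 = 517 → 517 − 360 = 157°
triadic ↑ +120°: 157 + 120 = 277°

277°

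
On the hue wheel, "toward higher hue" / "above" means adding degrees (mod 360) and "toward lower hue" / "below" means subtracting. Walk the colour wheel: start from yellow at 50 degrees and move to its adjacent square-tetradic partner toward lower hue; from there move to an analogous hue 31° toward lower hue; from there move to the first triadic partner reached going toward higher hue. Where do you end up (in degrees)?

49°

−90° (square ↓): 50 − 90 = -40 → -40 + 360 = 320°
−31° (analog 31° ↓): 320 − 31 = 289°
+120° (triadic ↑): 289 + 120 = 409 → 409 − 360 = 49°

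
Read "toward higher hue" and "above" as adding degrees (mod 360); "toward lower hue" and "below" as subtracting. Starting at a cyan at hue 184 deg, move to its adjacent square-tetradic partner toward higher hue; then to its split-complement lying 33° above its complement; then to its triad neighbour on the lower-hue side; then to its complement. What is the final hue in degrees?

187°

+90° (square ↑): 184 + 90 = 274°
+213° (split-comp 33° ↑): 274 + 213 = 487 → 487 − 360 = 127°
−120° (triadic ↓): 127 − 120 = 7°
+180° (complement): 7 + 180 = 187°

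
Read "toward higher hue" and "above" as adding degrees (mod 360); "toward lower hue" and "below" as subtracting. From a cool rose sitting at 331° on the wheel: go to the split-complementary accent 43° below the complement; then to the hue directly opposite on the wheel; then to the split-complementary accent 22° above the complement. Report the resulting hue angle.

331 + 137 = 468 → 468 − 360 = 108°   (split-comp 43° ↓)
108 + 180 = 288°   (complement)
288 + 202 = 490 → 490 − 360 = 130°   (split-comp 22° ↑)

130°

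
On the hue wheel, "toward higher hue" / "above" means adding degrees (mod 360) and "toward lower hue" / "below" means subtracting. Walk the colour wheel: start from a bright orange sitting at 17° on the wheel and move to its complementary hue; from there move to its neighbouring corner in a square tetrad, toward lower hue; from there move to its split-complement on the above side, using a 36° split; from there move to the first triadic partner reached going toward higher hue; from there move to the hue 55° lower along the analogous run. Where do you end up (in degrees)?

28°

complement +180°: 17 + 180 = 197°
square ↓ −90°: 197 − 90 = 107°
split-comp 36° ↑ +216°: 107 + 216 = 323°
triadic ↑ +120°: 323 + 120 = 443 → 443 − 360 = 83°
analog 55° ↓ −55°: 83 − 55 = 28°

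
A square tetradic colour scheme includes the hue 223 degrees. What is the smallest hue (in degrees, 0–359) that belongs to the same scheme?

A square tetradic scheme places four hues every 90°.
The full set through 223° is {43°, 133°, 223°, 313°}.

43°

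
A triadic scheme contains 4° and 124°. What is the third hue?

A triad spaces three hues 120° apart.
The full set is {4°, 124°, 244°}.

244°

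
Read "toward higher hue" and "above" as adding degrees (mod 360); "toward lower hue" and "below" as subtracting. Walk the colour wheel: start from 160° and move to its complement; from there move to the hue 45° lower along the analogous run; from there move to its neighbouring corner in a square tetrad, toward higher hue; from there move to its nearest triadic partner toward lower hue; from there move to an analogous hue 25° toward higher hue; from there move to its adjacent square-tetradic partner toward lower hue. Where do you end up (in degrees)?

200°

complement +180°: 160 + 180 = 340°
analog 45° ↓ −45°: 340 − 45 = 295°
square ↑ +90°: 295 + 90 = 385 → 385 − 360 = 25°
triadic ↓ −120°: 25 − 120 = -95 → -95 + 360 = 265°
analog 25° ↑ +25°: 265 + 25 = 290°
square ↓ −90°: 290 − 90 = 200°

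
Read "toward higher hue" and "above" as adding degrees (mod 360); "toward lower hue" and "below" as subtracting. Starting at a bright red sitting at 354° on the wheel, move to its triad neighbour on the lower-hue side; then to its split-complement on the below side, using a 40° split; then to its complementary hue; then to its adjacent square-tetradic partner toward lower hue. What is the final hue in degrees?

−120° (triadic ↓): 354 − 120 = 234°
+140° (split-comp 40° ↓): 234 + 140 = 374 → 374 − 360 = 14°
+180° (complement): 14 + 180 = 194°
−90° (square ↓): 194 − 90 = 104°

104°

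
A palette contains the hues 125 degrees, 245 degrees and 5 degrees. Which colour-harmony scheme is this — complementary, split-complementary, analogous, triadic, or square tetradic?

triadic

Sort the hues: 5°, 125°, 245°.
Successive gaps around the wheel: 120°, 120°, 120°.
Three hues equally spaced 120° apart form a triad.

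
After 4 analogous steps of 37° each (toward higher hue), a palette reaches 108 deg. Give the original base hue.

320°

4 steps of 37° (toward higher hue) give a net shift of +148°.
Start = end − shift: 108 − 148 = -40 → -40 + 360 = 320°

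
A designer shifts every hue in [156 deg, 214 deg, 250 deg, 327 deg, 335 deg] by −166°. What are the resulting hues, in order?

156 − 166 = -10 → -10 + 360 = 350°
214 − 166 = 48°
250 − 166 = 84°
327 − 166 = 161°
335 − 166 = 169°

350°, 48°, 84°, 161°, 169°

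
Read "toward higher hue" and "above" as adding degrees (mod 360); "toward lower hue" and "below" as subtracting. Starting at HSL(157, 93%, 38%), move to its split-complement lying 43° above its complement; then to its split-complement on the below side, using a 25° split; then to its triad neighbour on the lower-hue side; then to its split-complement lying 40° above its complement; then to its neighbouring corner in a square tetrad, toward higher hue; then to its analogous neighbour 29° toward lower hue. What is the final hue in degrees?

336°

157 + 223 = 380 → 380 − 360 = 20°   (split-comp 43° ↑)
20 + 155 = 175°   (split-comp 25° ↓)
175 − 120 = 55°   (triadic ↓)
55 + 220 = 275°   (split-comp 40° ↑)
275 + 90 = 365 → 365 − 360 = 5°   (square ↑)
5 − 29 = -24 → -24 + 360 = 336°   (analog 29° ↓)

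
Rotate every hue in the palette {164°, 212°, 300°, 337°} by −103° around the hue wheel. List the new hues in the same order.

164 − 103 = 61°
212 − 103 = 109°
300 − 103 = 197°
337 − 103 = 234°

61°, 109°, 197°, 234°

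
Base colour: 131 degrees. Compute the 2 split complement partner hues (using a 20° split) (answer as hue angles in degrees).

291° and 331°

Split-complementary hues sit 20° either side of the complement.
Complement of 131 degrees: 131 + 180 = 311°
311 − 20 = 291°
311 + 20 = 331°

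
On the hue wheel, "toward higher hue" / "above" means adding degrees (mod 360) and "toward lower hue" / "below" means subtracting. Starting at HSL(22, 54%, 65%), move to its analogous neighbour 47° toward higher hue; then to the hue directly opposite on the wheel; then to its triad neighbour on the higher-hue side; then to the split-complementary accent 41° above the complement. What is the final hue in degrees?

+47° (analog 47° ↑): 22 + 47 = 69°
+180° (complement): 69 + 180 = 249°
+120° (triadic ↑): 249 + 120 = 369 → 369 − 360 = 9°
+221° (split-comp 41° ↑): 9 + 221 = 230°

230°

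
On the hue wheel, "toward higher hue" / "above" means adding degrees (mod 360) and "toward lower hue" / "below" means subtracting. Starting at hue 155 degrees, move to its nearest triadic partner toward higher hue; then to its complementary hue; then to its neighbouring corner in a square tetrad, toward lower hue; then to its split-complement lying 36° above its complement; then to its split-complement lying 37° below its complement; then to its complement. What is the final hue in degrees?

triadic ↑ +120°: 155 + 120 = 275°
complement +180°: 275 + 180 = 455 → 455 − 360 = 95°
square ↓ −90°: 95 − 90 = 5°
split-comp 36° ↑ +216°: 5 + 216 = 221°
split-comp 37° ↓ +143°: 221 + 143 = 364 → 364 − 360 = 4°
complement +180°: 4 + 180 = 184°

184°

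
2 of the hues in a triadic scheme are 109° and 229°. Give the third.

A triad places three hues 120° apart.
The full set through 109° is {109°, 229°, 349°}.
Given {109°, 229°}, the missing hue is 349°.

349°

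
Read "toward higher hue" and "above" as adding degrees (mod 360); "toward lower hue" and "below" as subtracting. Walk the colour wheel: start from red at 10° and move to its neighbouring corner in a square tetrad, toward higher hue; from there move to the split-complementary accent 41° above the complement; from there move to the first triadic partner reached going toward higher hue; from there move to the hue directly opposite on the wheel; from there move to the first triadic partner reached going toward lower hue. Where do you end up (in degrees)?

square ↑ +90°: 10 + 90 = 100°
split-comp 41° ↑ +221°: 100 + 221 = 321°
triadic ↑ +120°: 321 + 120 = 441 → 441 − 360 = 81°
complement +180°: 81 + 180 = 261°
triadic ↓ −120°: 261 − 120 = 141°

141°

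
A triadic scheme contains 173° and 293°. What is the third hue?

A triad spaces three hues 120° apart.
The full set is {53°, 173°, 293°}.

53°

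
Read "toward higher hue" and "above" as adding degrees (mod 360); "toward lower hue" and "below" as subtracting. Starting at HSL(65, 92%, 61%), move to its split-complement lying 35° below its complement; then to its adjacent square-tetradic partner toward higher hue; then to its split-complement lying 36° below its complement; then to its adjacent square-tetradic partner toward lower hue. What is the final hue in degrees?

354°

split-comp 35° ↓ +145°: 65 + 145 = 210°
square ↑ +90°: 210 + 90 = 300°
split-comp 36° ↓ +144°: 300 + 144 = 444 → 444 − 360 = 84°
square ↓ −90°: 84 − 90 = -6 → -6 + 360 = 354°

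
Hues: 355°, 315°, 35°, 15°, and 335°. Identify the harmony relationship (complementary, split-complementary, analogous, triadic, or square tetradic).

analogous

Sort the hues: 15°, 35°, 315°, 335°, 355°.
Successive gaps around the wheel: 20°, 280°, 20°, 20°, 20°.
A run of hues at equal small steps (20°) with one large closing gap is an analogous group.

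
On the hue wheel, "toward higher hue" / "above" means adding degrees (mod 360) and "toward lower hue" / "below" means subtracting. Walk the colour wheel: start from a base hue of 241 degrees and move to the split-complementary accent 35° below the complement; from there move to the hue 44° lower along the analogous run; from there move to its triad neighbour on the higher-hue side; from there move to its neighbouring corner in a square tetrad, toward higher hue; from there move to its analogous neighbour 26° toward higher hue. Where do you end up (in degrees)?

split-comp 35° ↓ +145°: 241 + 145 = 386 → 386 − 360 = 26°
analog 44° ↓ −44°: 26 − 44 = -18 → -18 + 360 = 342°
triadic ↑ +120°: 342 + 120 = 462 → 462 − 360 = 102°
square ↑ +90°: 102 + 90 = 192°
analog 26° ↑ +26°: 192 + 26 = 218°

218°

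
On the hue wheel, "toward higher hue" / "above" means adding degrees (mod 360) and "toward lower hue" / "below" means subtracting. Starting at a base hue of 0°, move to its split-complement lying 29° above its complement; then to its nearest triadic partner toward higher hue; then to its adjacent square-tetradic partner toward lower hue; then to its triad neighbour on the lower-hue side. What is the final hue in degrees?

0 + 209 = 209°   (split-comp 29° ↑)
209 + 120 = 329°   (triadic ↑)
329 − 90 = 239°   (square ↓)
239 − 120 = 119°   (triadic ↓)

119°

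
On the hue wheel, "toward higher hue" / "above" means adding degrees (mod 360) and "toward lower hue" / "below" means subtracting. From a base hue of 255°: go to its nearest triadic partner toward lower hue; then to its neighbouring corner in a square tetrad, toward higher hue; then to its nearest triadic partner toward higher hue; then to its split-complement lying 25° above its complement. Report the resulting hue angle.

triadic ↓ −120°: 255 − 120 = 135°
square ↑ +90°: 135 + 90 = 225°
triadic ↑ +120°: 225 + 120 = 345°
split-comp 25° ↑ +205°: 345 + 205 = 550 → 550 − 360 = 190°

190°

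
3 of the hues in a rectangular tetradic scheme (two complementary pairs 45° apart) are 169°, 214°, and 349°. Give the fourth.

34°

A rectangular tetradic uses two complementary pairs 45° apart: offsets 0°, 45°, 180°, 225°.
Among {169°, 214°, 349°}, 349° and 169° are a 180° pair.
The remaining hue 214° needs its own complement: 214 + 180 = 394 → 394 − 360 = 34°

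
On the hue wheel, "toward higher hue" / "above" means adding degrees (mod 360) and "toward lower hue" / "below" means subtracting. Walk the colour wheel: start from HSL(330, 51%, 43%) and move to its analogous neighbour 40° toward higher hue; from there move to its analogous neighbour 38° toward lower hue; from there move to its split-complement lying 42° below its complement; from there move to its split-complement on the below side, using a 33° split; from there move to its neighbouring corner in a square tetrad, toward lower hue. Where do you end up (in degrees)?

analog 40° ↑ +40°: 330 + 40 = 370 → 370 − 360 = 10°
analog 38° ↓ −38°: 10 − 38 = -28 → -28 + 360 = 332°
split-comp 42° ↓ +138°: 332 + 138 = 470 → 470 − 360 = 110°
split-comp 33° ↓ +147°: 110 + 147 = 257°
square ↓ −90°: 257 − 90 = 167°

167°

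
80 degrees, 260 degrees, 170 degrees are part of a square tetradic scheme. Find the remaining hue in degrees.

A square tetradic scheme places four hues every 90°.
The full set through 80° is {80°, 170°, 260°, 350°}.
Given {80°, 170°, 260°}, the missing hue is 350°.

350°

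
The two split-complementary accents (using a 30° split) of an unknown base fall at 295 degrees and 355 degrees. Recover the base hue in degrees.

145°

The accents sit 30° either side of the complement, so the complement is their short-arc midpoint on the wheel.
Short-arc midpoint of 295° and 355°: 325°.
Base is 180° from the complement: 325 − 180 = 145°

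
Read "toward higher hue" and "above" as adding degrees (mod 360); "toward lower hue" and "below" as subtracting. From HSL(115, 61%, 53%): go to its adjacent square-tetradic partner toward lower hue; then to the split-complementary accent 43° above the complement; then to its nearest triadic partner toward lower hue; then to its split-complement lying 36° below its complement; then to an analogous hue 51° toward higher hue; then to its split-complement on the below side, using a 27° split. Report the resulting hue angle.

116°

−90° (square ↓): 115 − 90 = 25°
+223° (split-comp 43° ↑): 25 + 223 = 248°
−120° (triadic ↓): 248 − 120 = 128°
+144° (split-comp 36° ↓): 128 + 144 = 272°
+51° (analog 51° ↑): 272 + 51 = 323°
+153° (split-comp 27° ↓): 323 + 153 = 476 → 476 − 360 = 116°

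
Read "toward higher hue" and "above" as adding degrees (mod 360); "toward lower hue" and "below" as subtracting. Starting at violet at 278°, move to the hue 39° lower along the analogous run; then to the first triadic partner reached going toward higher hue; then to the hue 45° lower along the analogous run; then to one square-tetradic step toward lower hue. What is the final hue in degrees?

analog 39° ↓ −39°: 278 − 39 = 239°
triadic ↑ +120°: 239 + 120 = 359°
analog 45° ↓ −45°: 359 − 45 = 314°
square ↓ −90°: 314 − 90 = 224°

224°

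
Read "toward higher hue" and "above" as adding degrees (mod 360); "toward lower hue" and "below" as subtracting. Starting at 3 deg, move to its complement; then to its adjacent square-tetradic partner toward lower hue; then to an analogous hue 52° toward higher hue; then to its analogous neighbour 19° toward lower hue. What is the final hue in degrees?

126°

complement +180°: 3 + 180 = 183°
square ↓ −90°: 183 − 90 = 93°
analog 52° ↑ +52°: 93 + 52 = 145°
analog 19° ↓ −19°: 145 − 19 = 126°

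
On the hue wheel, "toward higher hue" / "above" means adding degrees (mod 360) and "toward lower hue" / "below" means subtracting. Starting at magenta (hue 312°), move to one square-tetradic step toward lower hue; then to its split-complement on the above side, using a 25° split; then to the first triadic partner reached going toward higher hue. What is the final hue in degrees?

square ↓ −90°: 312 − 90 = 222°
split-comp 25° ↑ +205°: 222 + 205 = 427 → 427 − 360 = 67°
triadic ↑ +120°: 67 + 120 = 187°

187°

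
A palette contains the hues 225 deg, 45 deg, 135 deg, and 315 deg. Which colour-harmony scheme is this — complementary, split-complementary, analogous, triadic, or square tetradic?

Sort the hues: 45°, 135°, 225°, 315°.
Successive gaps around the wheel: 90°, 90°, 90°, 90°.
Four hues every 90° form a square tetradic scheme.

square tetradic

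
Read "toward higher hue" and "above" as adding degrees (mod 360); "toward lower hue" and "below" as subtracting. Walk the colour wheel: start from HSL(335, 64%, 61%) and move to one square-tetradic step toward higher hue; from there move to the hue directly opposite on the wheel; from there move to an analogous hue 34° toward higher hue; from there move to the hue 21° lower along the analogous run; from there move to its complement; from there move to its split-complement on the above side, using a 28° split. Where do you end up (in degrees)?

286°

335 + 90 = 425 → 425 − 360 = 65°   (square ↑)
65 + 180 = 245°   (complement)
245 + 34 = 279°   (analog 34° ↑)
279 − 21 = 258°   (analog 21° ↓)
258 + 180 = 438 → 438 − 360 = 78°   (complement)
78 + 208 = 286°   (split-comp 28° ↑)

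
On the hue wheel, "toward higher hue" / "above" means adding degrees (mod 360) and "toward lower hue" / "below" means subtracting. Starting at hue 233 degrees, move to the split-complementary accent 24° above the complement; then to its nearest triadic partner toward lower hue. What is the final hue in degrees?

317°

233 + 204 = 437 → 437 − 360 = 77°   (split-comp 24° ↑)
77 − 120 = -43 → -43 + 360 = 317°   (triadic ↓)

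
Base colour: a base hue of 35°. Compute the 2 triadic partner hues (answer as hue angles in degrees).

155° and 275°

A triad places three hues 120° apart.
35 + 120 = 155°
35 + 240 = 275°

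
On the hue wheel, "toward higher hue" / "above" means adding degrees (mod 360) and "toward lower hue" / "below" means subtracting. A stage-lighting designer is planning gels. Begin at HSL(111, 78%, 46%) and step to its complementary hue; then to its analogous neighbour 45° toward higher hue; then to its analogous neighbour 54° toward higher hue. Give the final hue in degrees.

+180° (complement): 111 + 180 = 291°
+45° (analog 45° ↑): 291 + 45 = 336°
+54° (analog 54° ↑): 336 + 54 = 390 → 390 − 360 = 30°

30°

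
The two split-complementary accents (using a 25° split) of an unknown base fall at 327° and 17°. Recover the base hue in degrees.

172°

The accents sit 25° either side of the complement, so the complement is their short-arc midpoint on the wheel.
Short-arc midpoint of 327° and 17°: 352°.
Base is 180° from the complement: 352 − 180 = 172°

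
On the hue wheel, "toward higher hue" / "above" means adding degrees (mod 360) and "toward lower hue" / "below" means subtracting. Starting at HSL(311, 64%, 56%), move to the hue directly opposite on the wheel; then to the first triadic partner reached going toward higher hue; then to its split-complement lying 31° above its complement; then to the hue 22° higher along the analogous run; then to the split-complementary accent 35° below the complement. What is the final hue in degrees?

311 + 180 = 491 → 491 − 360 = 131°   (complement)
131 + 120 = 251°   (triadic ↑)
251 + 211 = 462 → 462 − 360 = 102°   (split-comp 31° ↑)
102 + 22 = 124°   (analog 22° ↑)
124 + 145 = 269°   (split-comp 35° ↓)

269°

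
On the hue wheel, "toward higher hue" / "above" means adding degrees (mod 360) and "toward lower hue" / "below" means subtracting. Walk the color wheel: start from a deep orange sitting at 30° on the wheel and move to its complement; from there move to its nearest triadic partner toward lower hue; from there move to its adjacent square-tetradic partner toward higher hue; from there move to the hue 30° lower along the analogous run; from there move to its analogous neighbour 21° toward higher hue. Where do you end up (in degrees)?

171°

30 + 180 = 210°   (complement)
210 − 120 = 90°   (triadic ↓)
90 + 90 = 180°   (square ↑)
180 − 30 = 150°   (analog 30° ↓)
150 + 21 = 171°   (analog 21° ↑)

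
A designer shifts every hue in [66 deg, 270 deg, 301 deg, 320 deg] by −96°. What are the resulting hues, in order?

330°, 174°, 205°, 224°

66 − 96 = -30 → -30 + 360 = 330°
270 − 96 = 174°
301 − 96 = 205°
320 − 96 = 224°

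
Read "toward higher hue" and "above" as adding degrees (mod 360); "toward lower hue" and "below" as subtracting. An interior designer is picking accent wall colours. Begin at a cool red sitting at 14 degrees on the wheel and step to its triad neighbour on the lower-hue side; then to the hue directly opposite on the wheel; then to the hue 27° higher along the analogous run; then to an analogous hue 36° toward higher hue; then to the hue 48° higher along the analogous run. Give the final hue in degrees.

14 − 120 = -106 → -106 + 360 = 254°   (triadic ↓)
254 + 180 = 434 → 434 − 360 = 74°   (complement)
74 + 27 = 101°   (analog 27° ↑)
101 + 36 = 137°   (analog 36° ↑)
137 + 48 = 185°   (analog 48° ↑)

185°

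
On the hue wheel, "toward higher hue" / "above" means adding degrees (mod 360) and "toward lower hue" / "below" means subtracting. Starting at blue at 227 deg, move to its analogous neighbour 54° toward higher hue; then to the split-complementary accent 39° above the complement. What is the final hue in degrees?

227 + 54 = 281°   (analog 54° ↑)
281 + 219 = 500 → 500 − 360 = 140°   (split-comp 39° ↑)

140°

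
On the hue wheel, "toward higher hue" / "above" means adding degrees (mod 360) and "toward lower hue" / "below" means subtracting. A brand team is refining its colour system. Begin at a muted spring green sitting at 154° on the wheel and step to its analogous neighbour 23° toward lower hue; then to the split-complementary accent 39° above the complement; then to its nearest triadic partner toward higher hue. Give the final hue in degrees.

110°

analog 23° ↓ −23°: 154 − 23 = 131°
split-comp 39° ↑ +219°: 131 + 219 = 350°
triadic ↑ +120°: 350 + 120 = 470 → 470 − 360 = 110°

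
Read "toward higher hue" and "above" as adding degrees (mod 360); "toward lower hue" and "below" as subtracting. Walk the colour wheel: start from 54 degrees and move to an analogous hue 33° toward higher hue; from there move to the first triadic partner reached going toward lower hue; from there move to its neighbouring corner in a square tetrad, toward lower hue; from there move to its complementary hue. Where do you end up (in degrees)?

+33° (analog 33° ↑): 54 + 33 = 87°
−120° (triadic ↓): 87 − 120 = -33 → -33 + 360 = 327°
−90° (square ↓): 327 − 90 = 237°
+180° (complement): 237 + 180 = 417 → 417 − 360 = 57°

57°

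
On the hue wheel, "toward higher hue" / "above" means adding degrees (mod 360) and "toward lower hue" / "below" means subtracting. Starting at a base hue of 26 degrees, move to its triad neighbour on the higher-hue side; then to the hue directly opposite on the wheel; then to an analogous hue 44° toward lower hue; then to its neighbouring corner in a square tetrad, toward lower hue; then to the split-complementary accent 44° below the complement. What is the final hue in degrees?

328°

+120° (triadic ↑): 26 + 120 = 146°
+180° (complement): 146 + 180 = 326°
−44° (analog 44° ↓): 326 − 44 = 282°
−90° (square ↓): 282 − 90 = 192°
+136° (split-comp 44° ↓): 192 + 136 = 328°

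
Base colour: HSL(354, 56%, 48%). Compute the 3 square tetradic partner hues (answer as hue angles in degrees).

84°, 174°, and 264°

A square tetradic scheme places four hues every 90°.
354 + 90 = 444 → 444 − 360 = 84°
354 + 180 = 534 → 534 − 360 = 174°
354 + 270 = 624 → 624 − 360 = 264°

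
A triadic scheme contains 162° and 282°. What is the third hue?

42°

A triad spaces three hues 120° apart.
The full set is {42°, 162°, 282°}.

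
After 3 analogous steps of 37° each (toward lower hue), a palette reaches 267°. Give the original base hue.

3 steps of 37° (toward lower hue) give a net shift of −111°.
Start = end − shift: 267 + 111 = 378 → 378 − 360 = 18°

18°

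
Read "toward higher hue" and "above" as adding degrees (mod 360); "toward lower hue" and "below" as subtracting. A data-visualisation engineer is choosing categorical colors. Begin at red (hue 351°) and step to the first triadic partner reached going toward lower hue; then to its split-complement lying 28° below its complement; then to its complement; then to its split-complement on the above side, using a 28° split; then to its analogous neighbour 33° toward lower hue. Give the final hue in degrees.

18°

351 − 120 = 231°   (triadic ↓)
231 + 152 = 383 → 383 − 360 = 23°   (split-comp 28° ↓)
23 + 180 = 203°   (complement)
203 + 208 = 411 → 411 − 360 = 51°   (split-comp 28° ↑)
51 − 33 = 18°   (analog 33° ↓)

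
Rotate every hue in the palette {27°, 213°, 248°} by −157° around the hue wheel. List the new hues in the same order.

230°, 56°, 91°

27 − 157 = -130 → -130 + 360 = 230°
213 − 157 = 56°
248 − 157 = 91°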